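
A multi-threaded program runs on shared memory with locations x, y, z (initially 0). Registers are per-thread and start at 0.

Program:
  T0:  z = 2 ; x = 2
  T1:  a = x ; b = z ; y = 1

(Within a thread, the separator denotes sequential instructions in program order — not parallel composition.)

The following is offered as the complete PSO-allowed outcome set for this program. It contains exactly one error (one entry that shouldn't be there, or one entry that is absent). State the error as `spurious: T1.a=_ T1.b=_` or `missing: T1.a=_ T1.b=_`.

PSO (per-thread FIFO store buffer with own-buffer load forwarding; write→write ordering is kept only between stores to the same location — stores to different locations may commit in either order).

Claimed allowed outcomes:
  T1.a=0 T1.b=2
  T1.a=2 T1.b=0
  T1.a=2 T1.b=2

outcome vector order: (T1.a,T1.b)
under PSO → (0,0), (0,2), (2,0), (2,2)
PSO∖claimed = {(0,0)}

missing: T1.a=0 T1.b=0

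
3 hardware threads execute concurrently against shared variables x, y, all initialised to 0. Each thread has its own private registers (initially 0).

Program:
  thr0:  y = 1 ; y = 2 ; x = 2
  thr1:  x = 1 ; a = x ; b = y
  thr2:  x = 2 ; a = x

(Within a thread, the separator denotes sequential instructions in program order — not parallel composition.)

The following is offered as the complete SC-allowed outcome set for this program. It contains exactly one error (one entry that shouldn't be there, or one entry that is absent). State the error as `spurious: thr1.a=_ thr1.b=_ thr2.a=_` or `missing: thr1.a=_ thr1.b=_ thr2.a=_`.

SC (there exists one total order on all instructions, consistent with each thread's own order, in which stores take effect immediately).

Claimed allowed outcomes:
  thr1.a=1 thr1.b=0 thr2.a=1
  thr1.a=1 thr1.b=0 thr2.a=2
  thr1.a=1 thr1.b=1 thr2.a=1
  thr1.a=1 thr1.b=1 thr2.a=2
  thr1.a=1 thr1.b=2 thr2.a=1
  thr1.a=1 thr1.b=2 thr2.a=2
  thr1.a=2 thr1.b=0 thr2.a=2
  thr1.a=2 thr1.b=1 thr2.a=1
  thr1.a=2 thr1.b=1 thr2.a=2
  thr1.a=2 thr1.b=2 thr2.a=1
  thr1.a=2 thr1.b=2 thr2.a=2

spurious: thr1.a=2 thr1.b=1 thr2.a=1

outcome vector order: (thr1.a,thr1.b,thr2.a)
under SC → 101, 102, 111, 112, 121, 122, 202, 212, 221, 222
claimed∖SC = {211}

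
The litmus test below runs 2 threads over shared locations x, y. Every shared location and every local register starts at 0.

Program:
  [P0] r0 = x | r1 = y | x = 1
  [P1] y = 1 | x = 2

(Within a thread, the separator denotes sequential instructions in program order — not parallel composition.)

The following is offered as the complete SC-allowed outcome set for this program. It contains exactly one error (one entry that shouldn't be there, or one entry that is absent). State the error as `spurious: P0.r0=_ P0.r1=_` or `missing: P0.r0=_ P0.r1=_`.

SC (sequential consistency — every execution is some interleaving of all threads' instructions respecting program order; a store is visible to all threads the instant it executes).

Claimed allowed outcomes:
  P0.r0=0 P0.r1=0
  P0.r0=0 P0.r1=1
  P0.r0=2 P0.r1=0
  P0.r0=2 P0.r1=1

outcome vector order: (P0.r0,P0.r1)
SC (3): 0/0; 0/1; 2/1
claimed∖SC = {2/0}

spurious: P0.r0=2 P0.r1=0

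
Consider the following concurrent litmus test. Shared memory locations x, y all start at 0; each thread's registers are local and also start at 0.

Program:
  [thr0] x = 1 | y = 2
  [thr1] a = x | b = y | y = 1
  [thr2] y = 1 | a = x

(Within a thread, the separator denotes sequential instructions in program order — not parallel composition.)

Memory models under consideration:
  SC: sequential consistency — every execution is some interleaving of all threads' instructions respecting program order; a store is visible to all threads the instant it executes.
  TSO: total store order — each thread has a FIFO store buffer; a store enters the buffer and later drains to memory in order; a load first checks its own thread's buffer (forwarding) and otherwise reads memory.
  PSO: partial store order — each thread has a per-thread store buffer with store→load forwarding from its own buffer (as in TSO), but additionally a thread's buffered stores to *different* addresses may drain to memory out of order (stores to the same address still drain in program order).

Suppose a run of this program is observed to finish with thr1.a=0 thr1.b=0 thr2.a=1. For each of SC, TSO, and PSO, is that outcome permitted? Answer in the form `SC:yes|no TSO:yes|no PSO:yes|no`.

SC:yes TSO:yes PSO:yes

outcome vector order: (thr1.a,thr1.b,thr2.a)
SC (11): 000; 001; 010; 011; 020; 021; 101; 110; 111; 120; 121
TSO (12): 000; 001; 010; 011; 020; 021; 100; 101; 110; 111; 120; 121
PSO (12): 000; 001; 010; 011; 020; 021; 100; 101; 110; 111; 120; 121
target 001 ∈ {SC,TSO,PSO}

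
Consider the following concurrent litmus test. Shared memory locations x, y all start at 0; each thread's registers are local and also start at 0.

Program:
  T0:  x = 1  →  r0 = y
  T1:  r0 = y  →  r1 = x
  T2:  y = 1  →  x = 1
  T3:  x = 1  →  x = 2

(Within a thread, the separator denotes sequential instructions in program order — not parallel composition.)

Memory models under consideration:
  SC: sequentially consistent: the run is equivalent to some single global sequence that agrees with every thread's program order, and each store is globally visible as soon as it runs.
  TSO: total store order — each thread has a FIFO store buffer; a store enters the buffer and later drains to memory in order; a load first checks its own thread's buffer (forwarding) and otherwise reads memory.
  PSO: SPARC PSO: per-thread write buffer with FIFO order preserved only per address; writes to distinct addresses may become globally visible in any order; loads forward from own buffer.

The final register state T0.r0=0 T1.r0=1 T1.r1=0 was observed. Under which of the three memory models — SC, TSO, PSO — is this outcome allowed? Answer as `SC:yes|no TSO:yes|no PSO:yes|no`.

SC:no TSO:yes PSO:yes

outcome vector order: (T0.r0,T1.r0,T1.r1)
under SC → <0 0 0> <0 0 1> <0 0 2> <0 1 1> <0 1 2> <1 0 0> <1 0 1> <1 0 2> <1 1 0> <1 1 1> <1 1 2>
under TSO → <0 0 0> <0 0 1> <0 0 2> <0 1 0> <0 1 1> <0 1 2> <1 0 0> <1 0 1> <1 0 2> <1 1 0> <1 1 1> <1 1 2>
under PSO → <0 0 0> <0 0 1> <0 0 2> <0 1 0> <0 1 1> <0 1 2> <1 0 0> <1 0 1> <1 0 2> <1 1 0> <1 1 1> <1 1 2>
target <0 1 0> ∈ {TSO,PSO}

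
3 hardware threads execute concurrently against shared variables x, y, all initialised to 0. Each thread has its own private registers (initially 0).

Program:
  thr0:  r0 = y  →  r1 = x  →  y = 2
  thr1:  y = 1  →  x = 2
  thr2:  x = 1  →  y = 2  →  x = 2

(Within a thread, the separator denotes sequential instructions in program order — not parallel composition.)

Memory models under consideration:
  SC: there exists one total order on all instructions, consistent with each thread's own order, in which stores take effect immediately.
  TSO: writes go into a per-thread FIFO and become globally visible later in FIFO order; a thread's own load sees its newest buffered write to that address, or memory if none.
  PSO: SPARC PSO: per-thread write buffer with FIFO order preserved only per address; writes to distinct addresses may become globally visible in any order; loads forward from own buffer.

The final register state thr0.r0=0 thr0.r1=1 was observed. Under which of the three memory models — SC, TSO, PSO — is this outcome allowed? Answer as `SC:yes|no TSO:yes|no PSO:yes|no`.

SC:yes TSO:yes PSO:yes

outcome vector order: (thr0.r0,thr0.r1)
[SC] allowed = {(0,0); (0,1); (0,2); (1,0); (1,1); (1,2); (2,1); (2,2)}
[TSO] allowed = {(0,0); (0,1); (0,2); (1,0); (1,1); (1,2); (2,1); (2,2)}
[PSO] allowed = {(0,0); (0,1); (0,2); (1,0); (1,1); (1,2); (2,0); (2,1); (2,2)}
target (0,1) ∈ {SC,TSO,PSO}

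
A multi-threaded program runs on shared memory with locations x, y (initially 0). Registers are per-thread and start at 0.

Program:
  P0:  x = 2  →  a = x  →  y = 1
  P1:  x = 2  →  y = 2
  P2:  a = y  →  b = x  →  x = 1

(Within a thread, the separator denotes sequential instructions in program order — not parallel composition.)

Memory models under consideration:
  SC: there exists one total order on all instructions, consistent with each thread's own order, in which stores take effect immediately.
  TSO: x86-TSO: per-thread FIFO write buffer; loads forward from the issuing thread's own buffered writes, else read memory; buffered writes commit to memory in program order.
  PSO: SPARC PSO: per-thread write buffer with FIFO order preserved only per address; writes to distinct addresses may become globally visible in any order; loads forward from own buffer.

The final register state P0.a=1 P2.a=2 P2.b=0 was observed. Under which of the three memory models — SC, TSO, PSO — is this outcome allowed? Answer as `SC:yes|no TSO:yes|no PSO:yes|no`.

SC:no TSO:no PSO:yes

outcome vector order: (P0.a,P2.a,P2.b)
under SC → <1 0 0>; <1 0 2>; <1 2 2>; <2 0 0>; <2 0 2>; <2 1 2>; <2 2 2>
under TSO → <1 0 0>; <1 0 2>; <1 2 2>; <2 0 0>; <2 0 2>; <2 1 2>; <2 2 2>
under PSO → <1 0 0>; <1 0 2>; <1 2 0>; <1 2 2>; <2 0 0>; <2 0 2>; <2 1 0>; <2 1 2>; <2 2 0>; <2 2 2>
target <1 2 0> ∈ {PSO}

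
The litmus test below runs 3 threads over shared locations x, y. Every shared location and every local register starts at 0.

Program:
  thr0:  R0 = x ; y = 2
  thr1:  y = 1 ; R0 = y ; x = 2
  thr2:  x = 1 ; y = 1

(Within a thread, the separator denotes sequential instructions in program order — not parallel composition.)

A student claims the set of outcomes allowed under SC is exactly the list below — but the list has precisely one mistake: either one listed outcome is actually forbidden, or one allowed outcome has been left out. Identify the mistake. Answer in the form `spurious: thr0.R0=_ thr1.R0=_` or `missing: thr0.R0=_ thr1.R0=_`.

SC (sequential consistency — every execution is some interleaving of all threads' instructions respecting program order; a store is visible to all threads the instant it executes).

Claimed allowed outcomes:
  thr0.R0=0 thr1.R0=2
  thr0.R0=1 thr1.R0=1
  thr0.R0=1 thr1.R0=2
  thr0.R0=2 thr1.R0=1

outcome vector order: (thr0.R0,thr1.R0)
SC (5): (0,1) (0,2) (1,1) (1,2) (2,1)
SC∖claimed = {(0,1)}

missing: thr0.R0=0 thr1.R0=1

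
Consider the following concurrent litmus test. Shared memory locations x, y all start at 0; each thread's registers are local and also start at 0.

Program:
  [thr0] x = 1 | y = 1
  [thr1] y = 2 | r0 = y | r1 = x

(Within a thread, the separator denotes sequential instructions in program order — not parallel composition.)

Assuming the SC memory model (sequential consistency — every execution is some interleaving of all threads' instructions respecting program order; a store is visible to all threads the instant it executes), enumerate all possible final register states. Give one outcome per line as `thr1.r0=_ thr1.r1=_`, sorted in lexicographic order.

thr1.r0=1 thr1.r1=1
thr1.r0=2 thr1.r1=0
thr1.r0=2 thr1.r1=1

outcome vector order: (thr1.r0,thr1.r1)
|SC outcomes| = 3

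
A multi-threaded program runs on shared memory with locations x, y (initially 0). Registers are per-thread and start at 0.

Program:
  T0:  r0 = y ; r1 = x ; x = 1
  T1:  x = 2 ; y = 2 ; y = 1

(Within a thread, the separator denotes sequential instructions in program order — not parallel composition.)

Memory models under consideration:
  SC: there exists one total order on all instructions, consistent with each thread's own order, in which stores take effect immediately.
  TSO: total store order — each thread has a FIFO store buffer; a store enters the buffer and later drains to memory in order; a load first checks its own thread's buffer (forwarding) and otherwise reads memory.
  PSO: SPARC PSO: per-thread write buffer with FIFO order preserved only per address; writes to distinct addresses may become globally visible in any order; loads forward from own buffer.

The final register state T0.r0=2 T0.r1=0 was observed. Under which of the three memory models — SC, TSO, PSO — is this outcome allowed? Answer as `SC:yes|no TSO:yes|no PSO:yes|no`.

outcome vector order: (T0.r0,T0.r1)
SC: 4 outcomes — {(0,0), (0,2), (1,2), (2,2)}
TSO: 4 outcomes — {(0,0), (0,2), (1,2), (2,2)}
PSO: 6 outcomes — {(0,0), (0,2), (1,0), (1,2), (2,0), (2,2)}
target (2,0) ∈ {PSO}

SC:no TSO:no PSO:yes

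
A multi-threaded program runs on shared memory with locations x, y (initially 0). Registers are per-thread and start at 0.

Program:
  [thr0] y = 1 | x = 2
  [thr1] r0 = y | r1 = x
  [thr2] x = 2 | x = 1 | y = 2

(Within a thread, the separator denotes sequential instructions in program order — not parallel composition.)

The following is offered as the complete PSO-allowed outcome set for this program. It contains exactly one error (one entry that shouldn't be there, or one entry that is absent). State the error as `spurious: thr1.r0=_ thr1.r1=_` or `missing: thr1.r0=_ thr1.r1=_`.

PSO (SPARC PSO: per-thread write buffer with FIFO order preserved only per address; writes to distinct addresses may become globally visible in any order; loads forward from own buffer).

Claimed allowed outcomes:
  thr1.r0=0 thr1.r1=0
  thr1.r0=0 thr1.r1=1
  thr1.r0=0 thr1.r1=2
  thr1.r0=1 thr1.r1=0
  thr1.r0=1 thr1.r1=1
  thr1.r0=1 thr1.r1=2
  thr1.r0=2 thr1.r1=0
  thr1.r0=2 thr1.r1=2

missing: thr1.r0=2 thr1.r1=1

outcome vector order: (thr1.r0,thr1.r1)
under PSO → 0/0, 0/1, 0/2, 1/0, 1/1, 1/2, 2/0, 2/1, 2/2
PSO∖claimed = {2/1}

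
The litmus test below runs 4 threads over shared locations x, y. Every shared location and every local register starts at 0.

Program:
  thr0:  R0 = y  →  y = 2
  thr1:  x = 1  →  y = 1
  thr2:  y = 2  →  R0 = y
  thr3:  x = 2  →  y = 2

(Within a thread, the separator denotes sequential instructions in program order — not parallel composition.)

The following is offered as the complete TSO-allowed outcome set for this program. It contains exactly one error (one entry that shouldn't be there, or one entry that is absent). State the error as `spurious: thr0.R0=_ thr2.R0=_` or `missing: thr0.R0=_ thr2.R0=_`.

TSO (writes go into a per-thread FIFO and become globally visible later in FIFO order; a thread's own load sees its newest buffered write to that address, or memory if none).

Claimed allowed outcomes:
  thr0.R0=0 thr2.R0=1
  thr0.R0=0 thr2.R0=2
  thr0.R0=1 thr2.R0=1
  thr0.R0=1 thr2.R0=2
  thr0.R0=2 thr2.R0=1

missing: thr0.R0=2 thr2.R0=2

outcome vector order: (thr0.R0,thr2.R0)
TSO (6): (0,1) (0,2) (1,1) (1,2) (2,1) (2,2)
TSO∖claimed = {(2,2)}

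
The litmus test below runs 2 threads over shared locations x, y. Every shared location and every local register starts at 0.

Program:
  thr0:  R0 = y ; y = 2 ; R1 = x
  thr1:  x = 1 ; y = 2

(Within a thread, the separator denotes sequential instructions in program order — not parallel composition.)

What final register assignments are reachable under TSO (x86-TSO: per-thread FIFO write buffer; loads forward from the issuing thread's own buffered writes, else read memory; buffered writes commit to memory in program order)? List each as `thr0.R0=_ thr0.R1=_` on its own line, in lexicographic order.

thr0.R0=0 thr0.R1=0
thr0.R0=0 thr0.R1=1
thr0.R0=2 thr0.R1=1

outcome vector order: (thr0.R0,thr0.R1)
|TSO outcomes| = 3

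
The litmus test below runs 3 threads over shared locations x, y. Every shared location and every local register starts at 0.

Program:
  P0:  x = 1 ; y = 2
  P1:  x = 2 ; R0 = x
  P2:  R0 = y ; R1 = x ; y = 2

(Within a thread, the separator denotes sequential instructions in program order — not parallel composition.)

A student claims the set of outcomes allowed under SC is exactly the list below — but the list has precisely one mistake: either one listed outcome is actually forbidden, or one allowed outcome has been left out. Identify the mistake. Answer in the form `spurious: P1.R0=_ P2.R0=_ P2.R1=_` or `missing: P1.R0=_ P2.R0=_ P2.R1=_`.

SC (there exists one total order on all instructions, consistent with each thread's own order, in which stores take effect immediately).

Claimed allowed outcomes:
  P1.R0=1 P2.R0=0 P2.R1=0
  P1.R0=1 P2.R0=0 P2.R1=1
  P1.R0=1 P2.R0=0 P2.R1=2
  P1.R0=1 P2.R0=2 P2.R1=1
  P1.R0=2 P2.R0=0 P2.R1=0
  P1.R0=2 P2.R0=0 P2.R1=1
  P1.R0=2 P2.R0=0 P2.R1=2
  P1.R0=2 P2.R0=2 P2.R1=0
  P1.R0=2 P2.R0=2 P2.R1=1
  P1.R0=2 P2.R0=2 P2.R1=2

outcome vector order: (P1.R0,P2.R0,P2.R1)
SC: 9 outcomes — {<1 0 0> <1 0 1> <1 0 2> <1 2 1> <2 0 0> <2 0 1> <2 0 2> <2 2 1> <2 2 2>}
claimed∖SC = {<2 2 0>}

spurious: P1.R0=2 P2.R0=2 P2.R1=0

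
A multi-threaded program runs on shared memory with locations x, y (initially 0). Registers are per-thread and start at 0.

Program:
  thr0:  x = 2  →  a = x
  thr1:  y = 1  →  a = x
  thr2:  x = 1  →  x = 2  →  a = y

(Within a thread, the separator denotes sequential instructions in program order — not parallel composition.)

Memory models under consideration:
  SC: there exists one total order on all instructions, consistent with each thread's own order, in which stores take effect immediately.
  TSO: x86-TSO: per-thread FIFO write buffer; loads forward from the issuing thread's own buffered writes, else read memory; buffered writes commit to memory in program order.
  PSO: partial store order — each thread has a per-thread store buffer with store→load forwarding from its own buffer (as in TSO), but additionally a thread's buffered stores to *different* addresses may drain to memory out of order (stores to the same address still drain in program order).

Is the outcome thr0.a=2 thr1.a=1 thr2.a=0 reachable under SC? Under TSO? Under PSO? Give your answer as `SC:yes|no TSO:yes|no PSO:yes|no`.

SC:no TSO:yes PSO:yes

outcome vector order: (thr0.a,thr1.a,thr2.a)
under SC → (1,0,1); (1,1,1); (1,2,0); (1,2,1); (2,0,1); (2,1,1); (2,2,0); (2,2,1)
under TSO → (1,0,0); (1,0,1); (1,1,0); (1,1,1); (1,2,0); (1,2,1); (2,0,0); (2,0,1); (2,1,0); (2,1,1); (2,2,0); (2,2,1)
under PSO → (1,0,0); (1,0,1); (1,1,0); (1,1,1); (1,2,0); (1,2,1); (2,0,0); (2,0,1); (2,1,0); (2,1,1); (2,2,0); (2,2,1)
target (2,1,0) ∈ {TSO,PSO}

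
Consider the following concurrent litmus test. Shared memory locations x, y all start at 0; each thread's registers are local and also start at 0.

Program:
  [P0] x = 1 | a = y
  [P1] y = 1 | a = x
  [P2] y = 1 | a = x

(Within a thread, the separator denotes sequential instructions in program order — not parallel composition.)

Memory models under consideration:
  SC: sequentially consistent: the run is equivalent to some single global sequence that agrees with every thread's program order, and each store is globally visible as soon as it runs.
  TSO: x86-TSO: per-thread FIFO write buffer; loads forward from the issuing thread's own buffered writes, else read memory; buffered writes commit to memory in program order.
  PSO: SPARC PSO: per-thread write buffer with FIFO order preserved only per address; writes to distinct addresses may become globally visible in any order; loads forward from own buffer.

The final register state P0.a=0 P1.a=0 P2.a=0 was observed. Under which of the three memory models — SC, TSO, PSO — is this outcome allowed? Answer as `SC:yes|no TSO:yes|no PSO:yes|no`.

outcome vector order: (P0.a,P1.a,P2.a)
SC (5): 0/1/1 1/0/0 1/0/1 1/1/0 1/1/1
TSO (8): 0/0/0 0/0/1 0/1/0 0/1/1 1/0/0 1/0/1 1/1/0 1/1/1
PSO (8): 0/0/0 0/0/1 0/1/0 0/1/1 1/0/0 1/0/1 1/1/0 1/1/1
target 0/0/0 ∈ {TSO,PSO}

SC:no TSO:yes PSO:yes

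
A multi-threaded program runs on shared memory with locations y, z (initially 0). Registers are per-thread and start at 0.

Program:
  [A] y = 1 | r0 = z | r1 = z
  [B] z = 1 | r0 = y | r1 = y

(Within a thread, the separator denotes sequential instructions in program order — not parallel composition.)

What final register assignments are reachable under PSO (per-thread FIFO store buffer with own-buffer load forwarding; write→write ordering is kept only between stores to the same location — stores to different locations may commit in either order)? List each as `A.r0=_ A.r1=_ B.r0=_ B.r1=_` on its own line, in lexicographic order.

outcome vector order: (A.r0,A.r1,B.r0,B.r1)
|PSO outcomes| = 9

A.r0=0 A.r1=0 B.r0=0 B.r1=0
A.r0=0 A.r1=0 B.r0=0 B.r1=1
A.r0=0 A.r1=0 B.r0=1 B.r1=1
A.r0=0 A.r1=1 B.r0=0 B.r1=0
A.r0=0 A.r1=1 B.r0=0 B.r1=1
A.r0=0 A.r1=1 B.r0=1 B.r1=1
A.r0=1 A.r1=1 B.r0=0 B.r1=0
A.r0=1 A.r1=1 B.r0=0 B.r1=1
A.r0=1 A.r1=1 B.r0=1 B.r1=1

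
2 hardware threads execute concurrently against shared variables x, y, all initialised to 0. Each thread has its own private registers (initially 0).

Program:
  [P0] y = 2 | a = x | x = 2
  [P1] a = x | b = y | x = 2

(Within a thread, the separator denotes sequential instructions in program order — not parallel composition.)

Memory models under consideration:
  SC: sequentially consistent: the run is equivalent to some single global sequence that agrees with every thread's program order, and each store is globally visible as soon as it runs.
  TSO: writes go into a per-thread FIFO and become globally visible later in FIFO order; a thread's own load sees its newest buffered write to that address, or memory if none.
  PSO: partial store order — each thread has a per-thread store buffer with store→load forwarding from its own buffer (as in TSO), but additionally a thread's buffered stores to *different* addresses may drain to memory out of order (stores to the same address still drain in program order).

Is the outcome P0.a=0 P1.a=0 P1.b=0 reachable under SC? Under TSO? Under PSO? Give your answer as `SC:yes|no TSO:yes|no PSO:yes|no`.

outcome vector order: (P0.a,P1.a,P1.b)
SC: 5 outcomes — {0/0/0 0/0/2 0/2/2 2/0/0 2/0/2}
TSO: 5 outcomes — {0/0/0 0/0/2 0/2/2 2/0/0 2/0/2}
PSO: 6 outcomes — {0/0/0 0/0/2 0/2/0 0/2/2 2/0/0 2/0/2}
target 0/0/0 ∈ {SC,TSO,PSO}

SC:yes TSO:yes PSO:yes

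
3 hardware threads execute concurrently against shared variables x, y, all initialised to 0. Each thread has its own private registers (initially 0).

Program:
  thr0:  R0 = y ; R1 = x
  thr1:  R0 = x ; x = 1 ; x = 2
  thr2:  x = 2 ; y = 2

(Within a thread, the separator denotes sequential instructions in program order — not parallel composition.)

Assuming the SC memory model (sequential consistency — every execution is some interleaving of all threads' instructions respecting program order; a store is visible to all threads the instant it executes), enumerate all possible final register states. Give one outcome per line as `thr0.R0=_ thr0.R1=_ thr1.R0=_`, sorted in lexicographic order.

outcome vector order: (thr0.R0,thr0.R1,thr1.R0)
|SC outcomes| = 10

thr0.R0=0 thr0.R1=0 thr1.R0=0
thr0.R0=0 thr0.R1=0 thr1.R0=2
thr0.R0=0 thr0.R1=1 thr1.R0=0
thr0.R0=0 thr0.R1=1 thr1.R0=2
thr0.R0=0 thr0.R1=2 thr1.R0=0
thr0.R0=0 thr0.R1=2 thr1.R0=2
thr0.R0=2 thr0.R1=1 thr1.R0=0
thr0.R0=2 thr0.R1=1 thr1.R0=2
thr0.R0=2 thr0.R1=2 thr1.R0=0
thr0.R0=2 thr0.R1=2 thr1.R0=2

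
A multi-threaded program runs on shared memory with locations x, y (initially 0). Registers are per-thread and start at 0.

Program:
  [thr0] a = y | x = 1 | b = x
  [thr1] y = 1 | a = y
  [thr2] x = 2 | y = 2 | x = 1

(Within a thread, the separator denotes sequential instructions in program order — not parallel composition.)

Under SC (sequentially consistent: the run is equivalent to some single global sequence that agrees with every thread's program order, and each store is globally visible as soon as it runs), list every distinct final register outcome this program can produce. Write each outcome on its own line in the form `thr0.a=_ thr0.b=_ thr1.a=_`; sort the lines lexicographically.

thr0.a=0 thr0.b=1 thr1.a=1
thr0.a=0 thr0.b=1 thr1.a=2
thr0.a=0 thr0.b=2 thr1.a=1
thr0.a=0 thr0.b=2 thr1.a=2
thr0.a=1 thr0.b=1 thr1.a=1
thr0.a=1 thr0.b=1 thr1.a=2
thr0.a=1 thr0.b=2 thr1.a=1
thr0.a=1 thr0.b=2 thr1.a=2
thr0.a=2 thr0.b=1 thr1.a=1
thr0.a=2 thr0.b=1 thr1.a=2

outcome vector order: (thr0.a,thr0.b,thr1.a)
|SC outcomes| = 10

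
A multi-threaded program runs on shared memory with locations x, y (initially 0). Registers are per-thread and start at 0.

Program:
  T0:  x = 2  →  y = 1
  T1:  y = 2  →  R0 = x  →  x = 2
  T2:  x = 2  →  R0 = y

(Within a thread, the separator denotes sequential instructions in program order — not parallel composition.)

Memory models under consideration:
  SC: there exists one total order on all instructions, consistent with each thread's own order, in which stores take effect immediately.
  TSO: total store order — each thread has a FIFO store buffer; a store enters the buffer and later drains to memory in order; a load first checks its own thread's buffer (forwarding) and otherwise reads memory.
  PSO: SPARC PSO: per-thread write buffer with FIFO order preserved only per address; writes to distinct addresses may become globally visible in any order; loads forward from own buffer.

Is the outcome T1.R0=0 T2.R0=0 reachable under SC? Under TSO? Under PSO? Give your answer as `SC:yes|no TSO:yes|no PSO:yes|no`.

SC:no TSO:yes PSO:yes

outcome vector order: (T1.R0,T2.R0)
[SC] allowed = {<0 1>, <0 2>, <2 0>, <2 1>, <2 2>}
[TSO] allowed = {<0 0>, <0 1>, <0 2>, <2 0>, <2 1>, <2 2>}
[PSO] allowed = {<0 0>, <0 1>, <0 2>, <2 0>, <2 1>, <2 2>}
target <0 0> ∈ {TSO,PSO}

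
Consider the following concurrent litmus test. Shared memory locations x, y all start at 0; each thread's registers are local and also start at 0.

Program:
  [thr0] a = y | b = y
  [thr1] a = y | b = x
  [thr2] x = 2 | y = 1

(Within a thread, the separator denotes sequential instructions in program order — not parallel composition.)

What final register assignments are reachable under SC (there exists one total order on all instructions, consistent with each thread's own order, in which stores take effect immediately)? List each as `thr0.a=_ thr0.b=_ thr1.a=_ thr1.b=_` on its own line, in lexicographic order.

outcome vector order: (thr0.a,thr0.b,thr1.a,thr1.b)
|SC outcomes| = 9

thr0.a=0 thr0.b=0 thr1.a=0 thr1.b=0
thr0.a=0 thr0.b=0 thr1.a=0 thr1.b=2
thr0.a=0 thr0.b=0 thr1.a=1 thr1.b=2
thr0.a=0 thr0.b=1 thr1.a=0 thr1.b=0
thr0.a=0 thr0.b=1 thr1.a=0 thr1.b=2
thr0.a=0 thr0.b=1 thr1.a=1 thr1.b=2
thr0.a=1 thr0.b=1 thr1.a=0 thr1.b=0
thr0.a=1 thr0.b=1 thr1.a=0 thr1.b=2
thr0.a=1 thr0.b=1 thr1.a=1 thr1.b=2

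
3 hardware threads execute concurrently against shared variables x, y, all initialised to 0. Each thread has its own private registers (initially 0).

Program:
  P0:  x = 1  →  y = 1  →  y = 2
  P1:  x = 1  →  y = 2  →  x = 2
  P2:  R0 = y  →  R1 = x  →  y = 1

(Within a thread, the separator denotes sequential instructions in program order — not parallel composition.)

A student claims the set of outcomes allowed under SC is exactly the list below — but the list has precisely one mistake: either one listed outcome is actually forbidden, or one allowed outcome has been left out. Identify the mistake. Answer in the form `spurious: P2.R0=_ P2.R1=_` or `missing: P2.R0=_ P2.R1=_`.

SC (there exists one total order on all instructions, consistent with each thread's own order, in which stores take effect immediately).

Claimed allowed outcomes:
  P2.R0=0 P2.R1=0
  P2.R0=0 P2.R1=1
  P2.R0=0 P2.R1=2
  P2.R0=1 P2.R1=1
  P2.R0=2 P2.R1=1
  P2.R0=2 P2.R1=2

missing: P2.R0=1 P2.R1=2

outcome vector order: (P2.R0,P2.R1)
under SC → 00, 01, 02, 11, 12, 21, 22
SC∖claimed = {12}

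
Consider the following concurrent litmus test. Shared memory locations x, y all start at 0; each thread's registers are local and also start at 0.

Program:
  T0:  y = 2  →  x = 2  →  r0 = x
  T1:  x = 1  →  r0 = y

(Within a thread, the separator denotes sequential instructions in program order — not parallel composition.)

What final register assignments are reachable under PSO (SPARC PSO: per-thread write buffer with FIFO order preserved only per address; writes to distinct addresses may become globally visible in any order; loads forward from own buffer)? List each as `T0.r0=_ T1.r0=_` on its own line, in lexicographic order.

outcome vector order: (T0.r0,T1.r0)
|PSO outcomes| = 4

T0.r0=1 T1.r0=0
T0.r0=1 T1.r0=2
T0.r0=2 T1.r0=0
T0.r0=2 T1.r0=2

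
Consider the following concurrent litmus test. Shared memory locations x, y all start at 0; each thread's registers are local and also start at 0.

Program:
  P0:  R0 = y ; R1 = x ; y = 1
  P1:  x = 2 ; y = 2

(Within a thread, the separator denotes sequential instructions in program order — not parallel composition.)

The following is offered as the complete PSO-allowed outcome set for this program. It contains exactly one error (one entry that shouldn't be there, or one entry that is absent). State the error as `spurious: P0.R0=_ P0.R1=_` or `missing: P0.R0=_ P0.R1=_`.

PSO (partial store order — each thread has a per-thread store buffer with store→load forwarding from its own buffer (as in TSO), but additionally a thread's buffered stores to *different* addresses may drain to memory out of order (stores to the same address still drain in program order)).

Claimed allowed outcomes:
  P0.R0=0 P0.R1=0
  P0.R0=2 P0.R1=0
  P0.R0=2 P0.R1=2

missing: P0.R0=0 P0.R1=2

outcome vector order: (P0.R0,P0.R1)
PSO: 4 outcomes — {0/0; 0/2; 2/0; 2/2}
PSO∖claimed = {0/2}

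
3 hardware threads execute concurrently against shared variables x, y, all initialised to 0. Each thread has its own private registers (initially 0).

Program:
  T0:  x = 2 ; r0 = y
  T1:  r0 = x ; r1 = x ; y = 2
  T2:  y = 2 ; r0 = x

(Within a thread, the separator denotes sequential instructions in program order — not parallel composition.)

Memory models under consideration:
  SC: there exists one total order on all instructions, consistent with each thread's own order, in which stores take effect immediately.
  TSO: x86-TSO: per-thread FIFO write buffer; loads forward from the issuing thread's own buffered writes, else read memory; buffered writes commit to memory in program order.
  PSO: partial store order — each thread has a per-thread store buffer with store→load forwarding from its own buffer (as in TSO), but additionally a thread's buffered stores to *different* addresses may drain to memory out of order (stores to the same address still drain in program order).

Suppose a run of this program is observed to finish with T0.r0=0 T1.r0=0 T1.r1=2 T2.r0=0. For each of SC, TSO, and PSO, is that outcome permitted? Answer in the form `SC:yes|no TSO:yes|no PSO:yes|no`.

outcome vector order: (T0.r0,T1.r0,T1.r1,T2.r0)
[SC] allowed = {0/0/0/2; 0/0/2/2; 0/2/2/2; 2/0/0/0; 2/0/0/2; 2/0/2/0; 2/0/2/2; 2/2/2/0; 2/2/2/2}
[TSO] allowed = {0/0/0/0; 0/0/0/2; 0/0/2/0; 0/0/2/2; 0/2/2/0; 0/2/2/2; 2/0/0/0; 2/0/0/2; 2/0/2/0; 2/0/2/2; 2/2/2/0; 2/2/2/2}
[PSO] allowed = {0/0/0/0; 0/0/0/2; 0/0/2/0; 0/0/2/2; 0/2/2/0; 0/2/2/2; 2/0/0/0; 2/0/0/2; 2/0/2/0; 2/0/2/2; 2/2/2/0; 2/2/2/2}
target 0/0/2/0 ∈ {TSO,PSO}

SC:no TSO:yes PSO:yes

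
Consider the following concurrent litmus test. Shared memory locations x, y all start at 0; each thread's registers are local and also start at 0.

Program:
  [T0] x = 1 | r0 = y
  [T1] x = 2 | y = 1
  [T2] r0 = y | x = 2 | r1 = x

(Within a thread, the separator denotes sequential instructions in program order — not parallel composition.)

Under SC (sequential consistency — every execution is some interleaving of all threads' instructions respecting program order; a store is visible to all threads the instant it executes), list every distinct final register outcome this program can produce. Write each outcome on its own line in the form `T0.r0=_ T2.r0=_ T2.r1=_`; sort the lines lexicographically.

outcome vector order: (T0.r0,T2.r0,T2.r1)
|SC outcomes| = 7

T0.r0=0 T2.r0=0 T2.r1=1
T0.r0=0 T2.r0=0 T2.r1=2
T0.r0=0 T2.r0=1 T2.r1=2
T0.r0=1 T2.r0=0 T2.r1=1
T0.r0=1 T2.r0=0 T2.r1=2
T0.r0=1 T2.r0=1 T2.r1=1
T0.r0=1 T2.r0=1 T2.r1=2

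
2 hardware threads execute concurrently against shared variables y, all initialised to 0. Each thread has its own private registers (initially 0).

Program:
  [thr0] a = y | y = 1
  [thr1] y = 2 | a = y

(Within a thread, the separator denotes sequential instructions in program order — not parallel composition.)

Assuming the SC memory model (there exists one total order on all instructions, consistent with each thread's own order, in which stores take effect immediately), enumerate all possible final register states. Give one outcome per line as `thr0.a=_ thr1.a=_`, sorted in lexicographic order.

thr0.a=0 thr1.a=1
thr0.a=0 thr1.a=2
thr0.a=2 thr1.a=1
thr0.a=2 thr1.a=2

outcome vector order: (thr0.a,thr1.a)
|SC outcomes| = 4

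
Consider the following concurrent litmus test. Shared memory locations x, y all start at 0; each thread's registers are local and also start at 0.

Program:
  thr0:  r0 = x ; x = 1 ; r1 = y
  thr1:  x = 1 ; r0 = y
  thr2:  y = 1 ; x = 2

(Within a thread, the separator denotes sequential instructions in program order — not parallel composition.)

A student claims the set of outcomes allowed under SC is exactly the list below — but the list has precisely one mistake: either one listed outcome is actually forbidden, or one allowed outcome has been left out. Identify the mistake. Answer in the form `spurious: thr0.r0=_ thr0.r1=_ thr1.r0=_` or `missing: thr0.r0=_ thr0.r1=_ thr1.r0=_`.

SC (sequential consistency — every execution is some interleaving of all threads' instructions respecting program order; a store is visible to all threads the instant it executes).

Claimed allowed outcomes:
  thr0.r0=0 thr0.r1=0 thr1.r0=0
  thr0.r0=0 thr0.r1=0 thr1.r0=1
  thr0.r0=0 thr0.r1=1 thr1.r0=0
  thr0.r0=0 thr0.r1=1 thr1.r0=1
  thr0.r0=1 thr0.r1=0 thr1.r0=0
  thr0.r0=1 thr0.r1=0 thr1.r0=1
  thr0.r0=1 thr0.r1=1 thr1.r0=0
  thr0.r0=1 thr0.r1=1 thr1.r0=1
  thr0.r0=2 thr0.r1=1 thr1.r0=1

outcome vector order: (thr0.r0,thr0.r1,thr1.r0)
under SC → 000, 001, 010, 011, 100, 101, 110, 111, 210, 211
SC∖claimed = {210}

missing: thr0.r0=2 thr0.r1=1 thr1.r0=0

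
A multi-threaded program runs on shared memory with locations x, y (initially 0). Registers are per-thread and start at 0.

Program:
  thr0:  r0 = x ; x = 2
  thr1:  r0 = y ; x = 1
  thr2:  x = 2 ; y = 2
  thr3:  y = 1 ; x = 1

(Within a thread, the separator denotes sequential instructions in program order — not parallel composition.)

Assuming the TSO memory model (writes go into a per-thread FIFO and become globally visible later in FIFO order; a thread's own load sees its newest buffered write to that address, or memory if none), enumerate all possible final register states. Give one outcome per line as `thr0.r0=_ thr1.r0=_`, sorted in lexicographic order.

thr0.r0=0 thr1.r0=0
thr0.r0=0 thr1.r0=1
thr0.r0=0 thr1.r0=2
thr0.r0=1 thr1.r0=0
thr0.r0=1 thr1.r0=1
thr0.r0=1 thr1.r0=2
thr0.r0=2 thr1.r0=0
thr0.r0=2 thr1.r0=1
thr0.r0=2 thr1.r0=2

outcome vector order: (thr0.r0,thr1.r0)
|TSO outcomes| = 9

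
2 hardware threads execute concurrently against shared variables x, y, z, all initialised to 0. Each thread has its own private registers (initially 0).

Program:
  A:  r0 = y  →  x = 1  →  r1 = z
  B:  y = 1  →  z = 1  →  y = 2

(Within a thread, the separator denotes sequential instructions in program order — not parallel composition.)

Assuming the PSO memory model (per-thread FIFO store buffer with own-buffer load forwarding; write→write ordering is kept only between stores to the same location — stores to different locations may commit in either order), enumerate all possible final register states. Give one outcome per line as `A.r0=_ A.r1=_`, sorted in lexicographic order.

outcome vector order: (A.r0,A.r1)
|PSO outcomes| = 6

A.r0=0 A.r1=0
A.r0=0 A.r1=1
A.r0=1 A.r1=0
A.r0=1 A.r1=1
A.r0=2 A.r1=0
A.r0=2 A.r1=1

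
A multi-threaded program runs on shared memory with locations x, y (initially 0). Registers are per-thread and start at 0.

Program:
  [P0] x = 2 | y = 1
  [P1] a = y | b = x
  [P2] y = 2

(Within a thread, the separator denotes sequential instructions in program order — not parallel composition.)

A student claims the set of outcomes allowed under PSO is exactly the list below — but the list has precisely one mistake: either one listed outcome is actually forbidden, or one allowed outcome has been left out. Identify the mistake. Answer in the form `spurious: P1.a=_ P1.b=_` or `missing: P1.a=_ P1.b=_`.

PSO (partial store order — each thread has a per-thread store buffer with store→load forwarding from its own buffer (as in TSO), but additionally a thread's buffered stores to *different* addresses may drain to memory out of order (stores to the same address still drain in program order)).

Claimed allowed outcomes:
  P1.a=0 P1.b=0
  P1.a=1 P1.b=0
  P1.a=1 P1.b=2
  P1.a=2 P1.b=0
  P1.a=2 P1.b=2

outcome vector order: (P1.a,P1.b)
[PSO] allowed = {(0,0), (0,2), (1,0), (1,2), (2,0), (2,2)}
PSO∖claimed = {(0,2)}

missing: P1.a=0 P1.b=2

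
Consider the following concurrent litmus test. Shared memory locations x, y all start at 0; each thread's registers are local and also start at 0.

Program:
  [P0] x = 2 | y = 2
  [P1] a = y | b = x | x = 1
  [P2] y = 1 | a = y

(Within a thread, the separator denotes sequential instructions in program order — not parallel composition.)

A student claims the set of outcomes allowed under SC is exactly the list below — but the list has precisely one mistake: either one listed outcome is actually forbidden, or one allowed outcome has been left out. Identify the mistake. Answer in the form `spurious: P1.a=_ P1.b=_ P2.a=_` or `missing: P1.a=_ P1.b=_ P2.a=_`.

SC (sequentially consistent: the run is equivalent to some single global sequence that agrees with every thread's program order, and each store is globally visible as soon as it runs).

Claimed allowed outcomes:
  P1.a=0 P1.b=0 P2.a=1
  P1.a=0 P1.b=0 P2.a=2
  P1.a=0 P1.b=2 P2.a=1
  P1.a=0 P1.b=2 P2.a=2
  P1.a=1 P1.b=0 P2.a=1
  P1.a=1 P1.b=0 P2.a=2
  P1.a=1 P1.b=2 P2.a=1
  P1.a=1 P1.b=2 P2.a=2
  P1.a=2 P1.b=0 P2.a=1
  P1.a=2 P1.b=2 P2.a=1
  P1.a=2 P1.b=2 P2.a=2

spurious: P1.a=2 P1.b=0 P2.a=1

outcome vector order: (P1.a,P1.b,P2.a)
under SC → 0/0/1; 0/0/2; 0/2/1; 0/2/2; 1/0/1; 1/0/2; 1/2/1; 1/2/2; 2/2/1; 2/2/2
claimed∖SC = {2/0/1}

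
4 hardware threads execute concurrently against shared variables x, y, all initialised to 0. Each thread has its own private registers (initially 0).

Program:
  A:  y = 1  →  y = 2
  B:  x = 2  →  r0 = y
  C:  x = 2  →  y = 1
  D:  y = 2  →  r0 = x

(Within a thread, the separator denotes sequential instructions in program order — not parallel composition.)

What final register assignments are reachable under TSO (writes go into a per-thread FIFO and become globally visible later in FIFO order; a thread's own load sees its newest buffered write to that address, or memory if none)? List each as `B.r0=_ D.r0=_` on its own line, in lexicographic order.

B.r0=0 D.r0=0
B.r0=0 D.r0=2
B.r0=1 D.r0=0
B.r0=1 D.r0=2
B.r0=2 D.r0=0
B.r0=2 D.r0=2

outcome vector order: (B.r0,D.r0)
|TSO outcomes| = 6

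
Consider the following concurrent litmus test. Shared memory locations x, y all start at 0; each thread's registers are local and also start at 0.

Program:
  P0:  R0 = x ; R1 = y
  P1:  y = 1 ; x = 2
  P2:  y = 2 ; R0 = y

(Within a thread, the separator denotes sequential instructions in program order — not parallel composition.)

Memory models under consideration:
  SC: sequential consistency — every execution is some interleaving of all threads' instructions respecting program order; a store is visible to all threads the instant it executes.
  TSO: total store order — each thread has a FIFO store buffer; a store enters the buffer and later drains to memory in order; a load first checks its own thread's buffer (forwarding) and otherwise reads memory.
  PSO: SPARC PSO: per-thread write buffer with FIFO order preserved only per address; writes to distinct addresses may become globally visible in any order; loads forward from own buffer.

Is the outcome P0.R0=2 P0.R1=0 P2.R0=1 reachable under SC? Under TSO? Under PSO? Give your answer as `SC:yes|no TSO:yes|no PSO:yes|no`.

outcome vector order: (P0.R0,P0.R1,P2.R0)
SC (9): <0 0 1>, <0 0 2>, <0 1 1>, <0 1 2>, <0 2 1>, <0 2 2>, <2 1 1>, <2 1 2>, <2 2 2>
TSO (9): <0 0 1>, <0 0 2>, <0 1 1>, <0 1 2>, <0 2 1>, <0 2 2>, <2 1 1>, <2 1 2>, <2 2 2>
PSO (12): <0 0 1>, <0 0 2>, <0 1 1>, <0 1 2>, <0 2 1>, <0 2 2>, <2 0 1>, <2 0 2>, <2 1 1>, <2 1 2>, <2 2 1>, <2 2 2>
target <2 0 1> ∈ {PSO}

SC:no TSO:no PSO:yes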